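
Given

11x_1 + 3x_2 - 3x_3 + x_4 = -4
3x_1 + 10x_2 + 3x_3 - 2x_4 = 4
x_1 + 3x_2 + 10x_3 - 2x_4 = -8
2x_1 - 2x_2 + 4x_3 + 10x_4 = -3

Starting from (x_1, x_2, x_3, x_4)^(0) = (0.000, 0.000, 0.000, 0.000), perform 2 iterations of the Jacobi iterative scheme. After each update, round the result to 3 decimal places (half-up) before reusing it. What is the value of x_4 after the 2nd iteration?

0.173

Iteration 1:
  x_1 = (-4 - (3)·0.000 - (-3)·0.000 - (1)·0.000) / (11) = -0.364
  x_2 = (4 - (3)·0.000 - (3)·0.000 - (-2)·0.000) / (10) = 0.400
  x_3 = (-8 - (1)·0.000 - (3)·0.000 - (-2)·0.000) / (10) = -0.800
  x_4 = (-3 - (2)·0.000 - (-2)·0.000 - (4)·0.000) / (10) = -0.300
Iteration 2:
  x_1 = (-4 - (3)·0.400 - (-3)·-0.800 - (1)·-0.300) / (11) = -0.664
  x_2 = (4 - (3)·-0.364 - (3)·-0.800 - (-2)·-0.300) / (10) = 0.689
  x_3 = (-8 - (1)·-0.364 - (3)·0.400 - (-2)·-0.300) / (10) = -0.944
  x_4 = (-3 - (2)·-0.364 - (-2)·0.400 - (4)·-0.800) / (10) = 0.173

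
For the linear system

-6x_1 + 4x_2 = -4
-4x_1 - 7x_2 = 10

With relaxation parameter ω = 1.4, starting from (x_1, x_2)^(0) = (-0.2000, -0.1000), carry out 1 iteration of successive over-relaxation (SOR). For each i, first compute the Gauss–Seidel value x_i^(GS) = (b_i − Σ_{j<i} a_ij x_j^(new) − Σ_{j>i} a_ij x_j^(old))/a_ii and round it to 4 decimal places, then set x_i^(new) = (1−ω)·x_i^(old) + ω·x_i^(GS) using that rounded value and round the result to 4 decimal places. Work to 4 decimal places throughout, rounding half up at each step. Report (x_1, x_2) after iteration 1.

Iteration 1:
  x_1: GS value = (-4 - (4)·-0.1000) / (-6) = 0.6000;  x_1 ← (1−ω)·-0.2000 + ω·0.6000 = 0.9200
  x_2: GS value = (10 - (-4)·0.9200) / (-7) = -1.9543;  x_2 ← (1−ω)·-0.1000 + ω·-1.9543 = -2.6960

(0.9200, -2.6960)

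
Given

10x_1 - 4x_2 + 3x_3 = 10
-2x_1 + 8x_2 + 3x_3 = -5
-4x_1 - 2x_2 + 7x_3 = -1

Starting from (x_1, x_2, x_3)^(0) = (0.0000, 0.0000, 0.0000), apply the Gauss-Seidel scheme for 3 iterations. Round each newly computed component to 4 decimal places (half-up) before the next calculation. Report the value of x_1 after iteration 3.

0.7386

Iteration 1:
  x_1 = (10 - (-4)·0.0000 - (3)·0.0000) / (10) = 1.0000
  x_2 = (-5 - (-2)·1.0000 - (3)·0.0000) / (8) = -0.3750
  x_3 = (-1 - (-4)·1.0000 - (-2)·-0.3750) / (7) = 0.3214
Iteration 2:
  x_1 = (10 - (-4)·-0.3750 - (3)·0.3214) / (10) = 0.7536
  x_2 = (-5 - (-2)·0.7536 - (3)·0.3214) / (8) = -0.5571
  x_3 = (-1 - (-4)·0.7536 - (-2)·-0.5571) / (7) = 0.1286
Iteration 3:
  x_1 = (10 - (-4)·-0.5571 - (3)·0.1286) / (10) = 0.7386
  x_2 = (-5 - (-2)·0.7386 - (3)·0.1286) / (8) = -0.4886
  x_3 = (-1 - (-4)·0.7386 - (-2)·-0.4886) / (7) = 0.1396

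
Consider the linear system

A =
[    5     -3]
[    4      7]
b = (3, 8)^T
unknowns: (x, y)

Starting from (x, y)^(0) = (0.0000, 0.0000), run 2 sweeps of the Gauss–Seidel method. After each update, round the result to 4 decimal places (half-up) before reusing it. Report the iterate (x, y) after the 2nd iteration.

(1.0800, 0.5257)

Iteration 1:
  x = (3 - (-3)·0.0000) / (5) = 0.6000
  y = (8 - (4)·0.6000) / (7) = 0.8000
Iteration 2:
  x = (3 - (-3)·0.8000) / (5) = 1.0800
  y = (8 - (4)·1.0800) / (7) = 0.5257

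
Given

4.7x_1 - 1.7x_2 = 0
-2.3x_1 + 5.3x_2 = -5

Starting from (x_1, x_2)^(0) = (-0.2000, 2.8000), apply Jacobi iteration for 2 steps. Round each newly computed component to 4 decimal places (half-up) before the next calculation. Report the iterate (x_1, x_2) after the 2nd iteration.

Iteration 1:
  x_1 = (0 - (-1.7)·2.8000) / (4.7) = 1.0128
  x_2 = (-5 - (-2.3)·-0.2000) / (5.3) = -1.0302
Iteration 2:
  x_1 = (0 - (-1.7)·-1.0302) / (4.7) = -0.3726
  x_2 = (-5 - (-2.3)·1.0128) / (5.3) = -0.5039

(-0.3726, -0.5039)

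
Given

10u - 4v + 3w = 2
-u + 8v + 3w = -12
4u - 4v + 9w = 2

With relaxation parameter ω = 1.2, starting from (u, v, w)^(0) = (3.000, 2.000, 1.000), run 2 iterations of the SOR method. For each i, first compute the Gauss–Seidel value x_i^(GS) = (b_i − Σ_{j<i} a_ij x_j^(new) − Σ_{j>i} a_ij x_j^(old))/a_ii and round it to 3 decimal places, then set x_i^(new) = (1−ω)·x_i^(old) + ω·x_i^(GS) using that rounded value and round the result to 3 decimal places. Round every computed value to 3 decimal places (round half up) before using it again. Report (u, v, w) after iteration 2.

Iteration 1:
  u: GS value = (2 - (-4)·2.000 - (3)·1.000) / (10) = 0.700;  u ← (1−ω)·3.000 + ω·0.700 = 0.240
  v: GS value = (-12 - (-1)·0.240 - (3)·1.000) / (8) = -1.845;  v ← (1−ω)·2.000 + ω·-1.845 = -2.614
  w: GS value = (2 - (4)·0.240 - (-4)·-2.614) / (9) = -1.046;  w ← (1−ω)·1.000 + ω·-1.046 = -1.455
Iteration 2:
  u: GS value = (2 - (-4)·-2.614 - (3)·-1.455) / (10) = -0.409;  u ← (1−ω)·0.240 + ω·-0.409 = -0.539
  v: GS value = (-12 - (-1)·-0.539 - (3)·-1.455) / (8) = -1.022;  v ← (1−ω)·-2.614 + ω·-1.022 = -0.704
  w: GS value = (2 - (4)·-0.539 - (-4)·-0.704) / (9) = 0.149;  w ← (1−ω)·-1.455 + ω·0.149 = 0.470

(-0.539, -0.704, 0.470)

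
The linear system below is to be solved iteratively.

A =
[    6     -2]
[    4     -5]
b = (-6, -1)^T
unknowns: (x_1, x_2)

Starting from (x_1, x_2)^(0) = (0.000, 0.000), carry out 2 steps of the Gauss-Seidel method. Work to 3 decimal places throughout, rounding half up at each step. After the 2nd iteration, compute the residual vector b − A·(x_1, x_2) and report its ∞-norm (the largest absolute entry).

0.320

Iteration 1:
  x_1 = (-6 - (-2)·0.000) / (6) = -1.000
  x_2 = (-1 - (4)·-1.000) / (-5) = -0.600
Iteration 2:
  x_1 = (-6 - (-2)·-0.600) / (6) = -1.200
  x_2 = (-1 - (4)·-1.200) / (-5) = -0.760
Residual b − A·x = (-0.320, 0.000); ∞-norm = 0.320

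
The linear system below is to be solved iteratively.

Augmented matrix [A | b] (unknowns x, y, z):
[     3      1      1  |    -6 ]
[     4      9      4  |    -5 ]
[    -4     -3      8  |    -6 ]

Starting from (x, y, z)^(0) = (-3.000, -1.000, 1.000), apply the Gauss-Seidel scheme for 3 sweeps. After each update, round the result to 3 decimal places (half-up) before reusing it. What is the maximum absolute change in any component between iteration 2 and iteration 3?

Iteration 1:
  x = (-6 - (1)·-1.000 - (1)·1.000) / (3) = -2.000
  y = (-5 - (4)·-2.000 - (4)·1.000) / (9) = -0.111
  z = (-6 - (-4)·-2.000 - (-3)·-0.111) / (8) = -1.792
Iteration 2:
  x = (-6 - (1)·-0.111 - (1)·-1.792) / (3) = -1.366
  y = (-5 - (4)·-1.366 - (4)·-1.792) / (9) = 0.848
  z = (-6 - (-4)·-1.366 - (-3)·0.848) / (8) = -1.115
Iteration 3:
  x = (-6 - (1)·0.848 - (1)·-1.115) / (3) = -1.911
  y = (-5 - (4)·-1.911 - (4)·-1.115) / (9) = 0.789
  z = (-6 - (-4)·-1.911 - (-3)·0.789) / (8) = -1.410
Change: (-0.545, -0.059, -0.295) → max |·| = 0.545

0.545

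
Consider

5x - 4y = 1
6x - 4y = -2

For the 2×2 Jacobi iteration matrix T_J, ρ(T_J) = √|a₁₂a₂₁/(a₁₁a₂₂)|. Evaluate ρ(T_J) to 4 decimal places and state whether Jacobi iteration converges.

a₁₂a₂₁/(a₁₁a₂₂) = (-4)·(6) / ((5)·(-4)) = 1.200000
ρ = √|1.200000| = √1.200000 = 1.0954
ρ > 1, so Jacobi diverges

1.0954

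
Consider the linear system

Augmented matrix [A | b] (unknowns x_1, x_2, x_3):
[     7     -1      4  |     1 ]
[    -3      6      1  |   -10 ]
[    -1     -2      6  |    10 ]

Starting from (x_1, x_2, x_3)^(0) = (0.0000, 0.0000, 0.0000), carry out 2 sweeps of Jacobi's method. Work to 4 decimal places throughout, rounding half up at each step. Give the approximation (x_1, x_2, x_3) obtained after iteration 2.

(-1.0476, -1.8730, 1.1349)

Iteration 1:
  x_1 = (1 - (-1)·0.0000 - (4)·0.0000) / (7) = 0.1429
  x_2 = (-10 - (-3)·0.0000 - (1)·0.0000) / (6) = -1.6667
  x_3 = (10 - (-1)·0.0000 - (-2)·0.0000) / (6) = 1.6667
Iteration 2:
  x_1 = (1 - (-1)·-1.6667 - (4)·1.6667) / (7) = -1.0476
  x_2 = (-10 - (-3)·0.1429 - (1)·1.6667) / (6) = -1.8730
  x_3 = (10 - (-1)·0.1429 - (-2)·-1.6667) / (6) = 1.1349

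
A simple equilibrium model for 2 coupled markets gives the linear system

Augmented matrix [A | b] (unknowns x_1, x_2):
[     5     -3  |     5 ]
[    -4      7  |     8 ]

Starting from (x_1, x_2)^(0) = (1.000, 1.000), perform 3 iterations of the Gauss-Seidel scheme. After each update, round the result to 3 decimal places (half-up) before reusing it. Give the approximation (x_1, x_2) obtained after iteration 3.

Iteration 1:
  x_1 = (5 - (-3)·1.000) / (5) = 1.600
  x_2 = (8 - (-4)·1.600) / (7) = 2.057
Iteration 2:
  x_1 = (5 - (-3)·2.057) / (5) = 2.234
  x_2 = (8 - (-4)·2.234) / (7) = 2.419
Iteration 3:
  x_1 = (5 - (-3)·2.419) / (5) = 2.451
  x_2 = (8 - (-4)·2.451) / (7) = 2.543

(2.451, 2.543)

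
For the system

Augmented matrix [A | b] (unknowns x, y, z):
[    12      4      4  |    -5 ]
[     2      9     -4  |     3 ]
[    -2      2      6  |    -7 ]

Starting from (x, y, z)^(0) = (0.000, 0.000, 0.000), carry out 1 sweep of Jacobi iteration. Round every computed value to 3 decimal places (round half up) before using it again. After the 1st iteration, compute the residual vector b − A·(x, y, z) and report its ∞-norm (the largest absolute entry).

3.831

Iteration 1:
  x = (-5 - (4)·0.000 - (4)·0.000) / (12) = -0.417
  y = (3 - (2)·0.000 - (-4)·0.000) / (9) = 0.333
  z = (-7 - (-2)·0.000 - (2)·0.000) / (6) = -1.167
Residual b − A·x = (3.340, -3.831, -1.498); ∞-norm = 3.831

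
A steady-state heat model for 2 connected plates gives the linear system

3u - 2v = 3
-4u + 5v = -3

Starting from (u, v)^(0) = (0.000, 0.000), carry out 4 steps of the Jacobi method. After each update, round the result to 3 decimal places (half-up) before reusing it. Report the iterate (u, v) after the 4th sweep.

Iteration 1:
  u = (3 - (-2)·0.000) / (3) = 1.000
  v = (-3 - (-4)·0.000) / (5) = -0.600
Iteration 2:
  u = (3 - (-2)·-0.600) / (3) = 0.600
  v = (-3 - (-4)·1.000) / (5) = 0.200
Iteration 3:
  u = (3 - (-2)·0.200) / (3) = 1.133
  v = (-3 - (-4)·0.600) / (5) = -0.120
Iteration 4:
  u = (3 - (-2)·-0.120) / (3) = 0.920
  v = (-3 - (-4)·1.133) / (5) = 0.306

(0.920, 0.306)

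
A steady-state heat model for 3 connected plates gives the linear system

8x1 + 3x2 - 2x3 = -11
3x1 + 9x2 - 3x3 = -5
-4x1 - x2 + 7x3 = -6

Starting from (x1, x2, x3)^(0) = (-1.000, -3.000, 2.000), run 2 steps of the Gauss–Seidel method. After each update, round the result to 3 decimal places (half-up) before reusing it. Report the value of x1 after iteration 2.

-1.563

Iteration 1:
  x1 = (-11 - (3)·-3.000 - (-2)·2.000) / (8) = 0.250
  x2 = (-5 - (3)·0.250 - (-3)·2.000) / (9) = 0.028
  x3 = (-6 - (-4)·0.250 - (-1)·0.028) / (7) = -0.710
Iteration 2:
  x1 = (-11 - (3)·0.028 - (-2)·-0.710) / (8) = -1.563
  x2 = (-5 - (3)·-1.563 - (-3)·-0.710) / (9) = -0.271
  x3 = (-6 - (-4)·-1.563 - (-1)·-0.271) / (7) = -1.789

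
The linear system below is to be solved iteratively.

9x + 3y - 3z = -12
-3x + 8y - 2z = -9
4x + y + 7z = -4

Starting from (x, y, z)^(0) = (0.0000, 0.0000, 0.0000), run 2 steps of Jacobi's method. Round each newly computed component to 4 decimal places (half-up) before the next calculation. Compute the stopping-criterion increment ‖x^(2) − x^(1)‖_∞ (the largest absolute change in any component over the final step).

Iteration 1:
  x = (-12 - (3)·0.0000 - (-3)·0.0000) / (9) = -1.3333
  y = (-9 - (-3)·0.0000 - (-2)·0.0000) / (8) = -1.1250
  z = (-4 - (4)·0.0000 - (1)·0.0000) / (7) = -0.5714
Iteration 2:
  x = (-12 - (3)·-1.1250 - (-3)·-0.5714) / (9) = -1.1488
  y = (-9 - (-3)·-1.3333 - (-2)·-0.5714) / (8) = -1.7678
  z = (-4 - (4)·-1.3333 - (1)·-1.1250) / (7) = 0.3512
Change: (0.1845, -0.6428, 0.9226) → max |·| = 0.9226

0.9226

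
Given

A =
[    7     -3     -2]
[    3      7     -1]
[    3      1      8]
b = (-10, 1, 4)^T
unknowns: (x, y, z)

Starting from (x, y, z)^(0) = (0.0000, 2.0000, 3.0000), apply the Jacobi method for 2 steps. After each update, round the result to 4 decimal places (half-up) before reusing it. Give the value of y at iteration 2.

0.0561

Iteration 1:
  x = (-10 - (-3)·2.0000 - (-2)·3.0000) / (7) = 0.2857
  y = (1 - (3)·0.0000 - (-1)·3.0000) / (7) = 0.5714
  z = (4 - (3)·0.0000 - (1)·2.0000) / (8) = 0.2500
Iteration 2:
  x = (-10 - (-3)·0.5714 - (-2)·0.2500) / (7) = -1.1123
  y = (1 - (3)·0.2857 - (-1)·0.2500) / (7) = 0.0561
  z = (4 - (3)·0.2857 - (1)·0.5714) / (8) = 0.3214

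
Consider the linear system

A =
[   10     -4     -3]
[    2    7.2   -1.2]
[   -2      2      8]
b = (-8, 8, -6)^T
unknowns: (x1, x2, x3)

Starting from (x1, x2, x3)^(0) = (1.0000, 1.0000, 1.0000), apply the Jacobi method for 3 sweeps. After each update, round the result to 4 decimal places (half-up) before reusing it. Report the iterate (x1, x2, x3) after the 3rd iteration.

Iteration 1:
  x1 = (-8 - (-4)·1.0000 - (-3)·1.0000) / (10) = -0.1000
  x2 = (8 - (2)·1.0000 - (-1.2)·1.0000) / (7.2) = 1.0000
  x3 = (-6 - (-2)·1.0000 - (2)·1.0000) / (8) = -0.7500
Iteration 2:
  x1 = (-8 - (-4)·1.0000 - (-3)·-0.7500) / (10) = -0.6250
  x2 = (8 - (2)·-0.1000 - (-1.2)·-0.7500) / (7.2) = 1.0139
  x3 = (-6 - (-2)·-0.1000 - (2)·1.0000) / (8) = -1.0250
Iteration 3:
  x1 = (-8 - (-4)·1.0139 - (-3)·-1.0250) / (10) = -0.7019
  x2 = (8 - (2)·-0.6250 - (-1.2)·-1.0250) / (7.2) = 1.1139
  x3 = (-6 - (-2)·-0.6250 - (2)·1.0139) / (8) = -1.1597

(-0.7019, 1.1139, -1.1597)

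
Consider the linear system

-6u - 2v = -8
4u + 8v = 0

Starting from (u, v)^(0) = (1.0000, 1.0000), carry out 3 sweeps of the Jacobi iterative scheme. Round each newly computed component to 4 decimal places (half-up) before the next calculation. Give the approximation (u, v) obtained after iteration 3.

Iteration 1:
  u = (-8 - (-2)·1.0000) / (-6) = 1.0000
  v = (0 - (4)·1.0000) / (8) = -0.5000
Iteration 2:
  u = (-8 - (-2)·-0.5000) / (-6) = 1.5000
  v = (0 - (4)·1.0000) / (8) = -0.5000
Iteration 3:
  u = (-8 - (-2)·-0.5000) / (-6) = 1.5000
  v = (0 - (4)·1.5000) / (8) = -0.7500

(1.5000, -0.7500)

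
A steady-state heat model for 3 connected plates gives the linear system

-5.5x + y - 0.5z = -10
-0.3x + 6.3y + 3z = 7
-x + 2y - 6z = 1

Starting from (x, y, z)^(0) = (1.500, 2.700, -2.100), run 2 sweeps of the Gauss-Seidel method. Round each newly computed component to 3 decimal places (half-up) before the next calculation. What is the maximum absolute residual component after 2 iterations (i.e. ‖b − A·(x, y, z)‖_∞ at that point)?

Iteration 1:
  x = (-10 - (1)·2.700 - (-0.5)·-2.100) / (-5.5) = 2.500
  y = (7 - (-0.3)·2.500 - (3)·-2.100) / (6.3) = 2.230
  z = (1 - (-1)·2.500 - (2)·2.230) / (-6) = 0.160
Iteration 2:
  x = (-10 - (1)·2.230 - (-0.5)·0.160) / (-5.5) = 2.209
  y = (7 - (-0.3)·2.209 - (3)·0.160) / (6.3) = 1.140
  z = (1 - (-1)·2.209 - (2)·1.140) / (-6) = -0.155
Residual b − A·x = (0.932, 0.946, -0.001); ∞-norm = 0.946

0.946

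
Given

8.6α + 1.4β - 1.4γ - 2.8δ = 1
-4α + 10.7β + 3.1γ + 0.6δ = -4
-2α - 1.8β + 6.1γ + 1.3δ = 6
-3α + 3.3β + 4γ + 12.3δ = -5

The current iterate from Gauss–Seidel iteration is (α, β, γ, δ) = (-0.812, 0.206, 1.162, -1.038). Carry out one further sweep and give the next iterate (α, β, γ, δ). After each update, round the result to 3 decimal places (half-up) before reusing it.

One sweep:
  α = (1 - (1.4)·0.206 - (-1.4)·1.162 - (-2.8)·-1.038) / (8.6) = -0.066
  β = (-4 - (-4)·-0.066 - (3.1)·1.162 - (0.6)·-1.038) / (10.7) = -0.677
  γ = (6 - (-2)·-0.066 - (-1.8)·-0.677 - (1.3)·-1.038) / (6.1) = 0.983
  δ = (-5 - (-3)·-0.066 - (3.3)·-0.677 - (4)·0.983) / (12.3) = -0.561

(-0.066, -0.677, 0.983, -0.561)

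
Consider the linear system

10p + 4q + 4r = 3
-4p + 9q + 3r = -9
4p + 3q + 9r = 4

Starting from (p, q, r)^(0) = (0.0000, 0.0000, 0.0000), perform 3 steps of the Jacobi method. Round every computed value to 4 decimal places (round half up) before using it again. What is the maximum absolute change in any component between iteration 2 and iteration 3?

0.0938

Iteration 1:
  p = (3 - (4)·0.0000 - (4)·0.0000) / (10) = 0.3000
  q = (-9 - (-4)·0.0000 - (3)·0.0000) / (9) = -1.0000
  r = (4 - (4)·0.0000 - (3)·0.0000) / (9) = 0.4444
Iteration 2:
  p = (3 - (4)·-1.0000 - (4)·0.4444) / (10) = 0.5222
  q = (-9 - (-4)·0.3000 - (3)·0.4444) / (9) = -1.0148
  r = (4 - (4)·0.3000 - (3)·-1.0000) / (9) = 0.6444
Iteration 3:
  p = (3 - (4)·-1.0148 - (4)·0.6444) / (10) = 0.4482
  q = (-9 - (-4)·0.5222 - (3)·0.6444) / (9) = -0.9827
  r = (4 - (4)·0.5222 - (3)·-1.0148) / (9) = 0.5506
Change: (-0.0740, 0.0321, -0.0938) → max |·| = 0.0938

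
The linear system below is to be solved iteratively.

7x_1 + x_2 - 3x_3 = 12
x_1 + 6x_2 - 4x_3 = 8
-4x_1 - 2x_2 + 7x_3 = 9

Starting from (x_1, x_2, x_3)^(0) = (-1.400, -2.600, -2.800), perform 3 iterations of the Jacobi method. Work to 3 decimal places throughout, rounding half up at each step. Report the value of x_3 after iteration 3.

Iteration 1:
  x_1 = (12 - (1)·-2.600 - (-3)·-2.800) / (7) = 0.886
  x_2 = (8 - (1)·-1.400 - (-4)·-2.800) / (6) = -0.300
  x_3 = (9 - (-4)·-1.400 - (-2)·-2.600) / (7) = -0.257
Iteration 2:
  x_1 = (12 - (1)·-0.300 - (-3)·-0.257) / (7) = 1.647
  x_2 = (8 - (1)·0.886 - (-4)·-0.257) / (6) = 1.014
  x_3 = (9 - (-4)·0.886 - (-2)·-0.300) / (7) = 1.706
Iteration 3:
  x_1 = (12 - (1)·1.014 - (-3)·1.706) / (7) = 2.301
  x_2 = (8 - (1)·1.647 - (-4)·1.706) / (6) = 2.196
  x_3 = (9 - (-4)·1.647 - (-2)·1.014) / (7) = 2.517

2.517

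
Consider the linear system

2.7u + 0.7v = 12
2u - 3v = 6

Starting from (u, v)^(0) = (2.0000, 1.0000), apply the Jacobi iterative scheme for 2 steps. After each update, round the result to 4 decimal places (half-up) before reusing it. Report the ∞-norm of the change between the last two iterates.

Iteration 1:
  u = (12 - (0.7)·1.0000) / (2.7) = 4.1852
  v = (6 - (2)·2.0000) / (-3) = -0.6667
Iteration 2:
  u = (12 - (0.7)·-0.6667) / (2.7) = 4.6173
  v = (6 - (2)·4.1852) / (-3) = 0.7901
Change: (0.4321, 1.4568) → max |·| = 1.4568

1.4568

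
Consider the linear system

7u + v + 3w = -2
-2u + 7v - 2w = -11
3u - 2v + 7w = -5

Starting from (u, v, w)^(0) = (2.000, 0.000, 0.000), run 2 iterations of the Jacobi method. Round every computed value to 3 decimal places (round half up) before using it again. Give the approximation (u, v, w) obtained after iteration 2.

Iteration 1:
  u = (-2 - (1)·0.000 - (3)·0.000) / (7) = -0.286
  v = (-11 - (-2)·2.000 - (-2)·0.000) / (7) = -1.000
  w = (-5 - (3)·2.000 - (-2)·0.000) / (7) = -1.571
Iteration 2:
  u = (-2 - (1)·-1.000 - (3)·-1.571) / (7) = 0.530
  v = (-11 - (-2)·-0.286 - (-2)·-1.571) / (7) = -2.102
  w = (-5 - (3)·-0.286 - (-2)·-1.000) / (7) = -0.877

(0.530, -2.102, -0.877)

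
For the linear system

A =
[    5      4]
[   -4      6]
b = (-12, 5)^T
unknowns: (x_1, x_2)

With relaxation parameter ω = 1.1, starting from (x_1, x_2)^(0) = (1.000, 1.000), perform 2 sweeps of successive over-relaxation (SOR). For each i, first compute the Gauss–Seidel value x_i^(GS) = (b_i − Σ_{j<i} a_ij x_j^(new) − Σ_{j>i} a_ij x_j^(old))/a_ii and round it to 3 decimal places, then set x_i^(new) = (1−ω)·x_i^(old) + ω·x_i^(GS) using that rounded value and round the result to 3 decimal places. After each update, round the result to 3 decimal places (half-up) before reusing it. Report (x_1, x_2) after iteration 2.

(-0.661, 0.616)

Iteration 1:
  x_1: GS value = (-12 - (4)·1.000) / (5) = -3.200;  x_1 ← (1−ω)·1.000 + ω·-3.200 = -3.620
  x_2: GS value = (5 - (-4)·-3.620) / (6) = -1.580;  x_2 ← (1−ω)·1.000 + ω·-1.580 = -1.838
Iteration 2:
  x_1: GS value = (-12 - (4)·-1.838) / (5) = -0.930;  x_1 ← (1−ω)·-3.620 + ω·-0.930 = -0.661
  x_2: GS value = (5 - (-4)·-0.661) / (6) = 0.393;  x_2 ← (1−ω)·-1.838 + ω·0.393 = 0.616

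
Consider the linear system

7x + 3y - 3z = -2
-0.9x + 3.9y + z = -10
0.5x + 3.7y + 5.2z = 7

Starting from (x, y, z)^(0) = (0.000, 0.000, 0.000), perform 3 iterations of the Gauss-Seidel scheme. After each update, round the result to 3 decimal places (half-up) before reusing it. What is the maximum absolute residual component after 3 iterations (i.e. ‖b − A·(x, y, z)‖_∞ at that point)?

Iteration 1:
  x = (-2 - (3)·0.000 - (-3)·0.000) / (7) = -0.286
  y = (-10 - (-0.9)·-0.286 - (1)·0.000) / (3.9) = -2.630
  z = (7 - (0.5)·-0.286 - (3.7)·-2.630) / (5.2) = 3.245
Iteration 2:
  x = (-2 - (3)·-2.630 - (-3)·3.245) / (7) = 2.232
  y = (-10 - (-0.9)·2.232 - (1)·3.245) / (3.9) = -2.881
  z = (7 - (0.5)·2.232 - (3.7)·-2.881) / (5.2) = 3.181
Iteration 3:
  x = (-2 - (3)·-2.881 - (-3)·3.181) / (7) = 2.312
  y = (-10 - (-0.9)·2.312 - (1)·3.181) / (3.9) = -2.846
  z = (7 - (0.5)·2.312 - (3.7)·-2.846) / (5.2) = 3.149
Residual b − A·x = (-0.199, 0.031, -0.001); ∞-norm = 0.199

0.199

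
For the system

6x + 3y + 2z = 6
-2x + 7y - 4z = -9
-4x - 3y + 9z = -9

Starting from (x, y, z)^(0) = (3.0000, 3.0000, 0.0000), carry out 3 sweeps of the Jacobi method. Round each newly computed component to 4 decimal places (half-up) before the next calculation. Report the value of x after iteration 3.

1.7884

Iteration 1:
  x = (6 - (3)·3.0000 - (2)·0.0000) / (6) = -0.5000
  y = (-9 - (-2)·3.0000 - (-4)·0.0000) / (7) = -0.4286
  z = (-9 - (-4)·3.0000 - (-3)·3.0000) / (9) = 1.3333
Iteration 2:
  x = (6 - (3)·-0.4286 - (2)·1.3333) / (6) = 0.7699
  y = (-9 - (-2)·-0.5000 - (-4)·1.3333) / (7) = -0.6667
  z = (-9 - (-4)·-0.5000 - (-3)·-0.4286) / (9) = -1.3651
Iteration 3:
  x = (6 - (3)·-0.6667 - (2)·-1.3651) / (6) = 1.7884
  y = (-9 - (-2)·0.7699 - (-4)·-1.3651) / (7) = -1.8458
  z = (-9 - (-4)·0.7699 - (-3)·-0.6667) / (9) = -0.8801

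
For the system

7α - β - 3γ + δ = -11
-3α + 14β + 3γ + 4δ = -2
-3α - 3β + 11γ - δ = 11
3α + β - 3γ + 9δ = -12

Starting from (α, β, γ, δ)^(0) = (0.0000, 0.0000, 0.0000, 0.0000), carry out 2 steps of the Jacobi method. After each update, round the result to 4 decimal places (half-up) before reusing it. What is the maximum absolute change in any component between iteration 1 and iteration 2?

Iteration 1:
  α = (-11 - (-1)·0.0000 - (-3)·0.0000 - (1)·0.0000) / (7) = -1.5714
  β = (-2 - (-3)·0.0000 - (3)·0.0000 - (4)·0.0000) / (14) = -0.1429
  γ = (11 - (-3)·0.0000 - (-3)·0.0000 - (-1)·0.0000) / (11) = 1.0000
  δ = (-12 - (3)·0.0000 - (1)·0.0000 - (-3)·0.0000) / (9) = -1.3333
Iteration 2:
  α = (-11 - (-1)·-0.1429 - (-3)·1.0000 - (1)·-1.3333) / (7) = -0.9728
  β = (-2 - (-3)·-1.5714 - (3)·1.0000 - (4)·-1.3333) / (14) = -0.3129
  γ = (11 - (-3)·-1.5714 - (-3)·-0.1429 - (-1)·-1.3333) / (11) = 0.4113
  δ = (-12 - (3)·-1.5714 - (1)·-0.1429 - (-3)·1.0000) / (9) = -0.4603
Change: (0.5986, -0.1700, -0.5887, 0.8730) → max |·| = 0.8730

0.8730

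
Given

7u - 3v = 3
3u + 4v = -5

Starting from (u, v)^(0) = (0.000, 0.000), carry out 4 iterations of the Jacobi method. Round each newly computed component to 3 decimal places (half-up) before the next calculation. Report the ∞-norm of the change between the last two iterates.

Iteration 1:
  u = (3 - (-3)·0.000) / (7) = 0.429
  v = (-5 - (3)·0.000) / (4) = -1.250
Iteration 2:
  u = (3 - (-3)·-1.250) / (7) = -0.107
  v = (-5 - (3)·0.429) / (4) = -1.572
Iteration 3:
  u = (3 - (-3)·-1.572) / (7) = -0.245
  v = (-5 - (3)·-0.107) / (4) = -1.170
Iteration 4:
  u = (3 - (-3)·-1.170) / (7) = -0.073
  v = (-5 - (3)·-0.245) / (4) = -1.066
Change: (0.172, 0.104) → max |·| = 0.172

0.172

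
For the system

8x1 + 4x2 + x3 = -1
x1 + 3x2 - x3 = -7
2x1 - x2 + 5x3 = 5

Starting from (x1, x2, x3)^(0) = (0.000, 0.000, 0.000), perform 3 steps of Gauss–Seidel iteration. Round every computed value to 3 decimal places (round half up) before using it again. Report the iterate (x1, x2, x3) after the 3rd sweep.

Iteration 1:
  x1 = (-1 - (4)·0.000 - (1)·0.000) / (8) = -0.125
  x2 = (-7 - (1)·-0.125 - (-1)·0.000) / (3) = -2.292
  x3 = (5 - (2)·-0.125 - (-1)·-2.292) / (5) = 0.592
Iteration 2:
  x1 = (-1 - (4)·-2.292 - (1)·0.592) / (8) = 0.947
  x2 = (-7 - (1)·0.947 - (-1)·0.592) / (3) = -2.452
  x3 = (5 - (2)·0.947 - (-1)·-2.452) / (5) = 0.131
Iteration 3:
  x1 = (-1 - (4)·-2.452 - (1)·0.131) / (8) = 1.085
  x2 = (-7 - (1)·1.085 - (-1)·0.131) / (3) = -2.651
  x3 = (5 - (2)·1.085 - (-1)·-2.651) / (5) = 0.036

(1.085, -2.651, 0.036)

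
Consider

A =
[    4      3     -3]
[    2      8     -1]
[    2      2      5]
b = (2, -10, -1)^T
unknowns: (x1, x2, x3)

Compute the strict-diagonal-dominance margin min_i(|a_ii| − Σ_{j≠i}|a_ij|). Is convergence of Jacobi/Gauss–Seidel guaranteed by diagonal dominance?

-2

row 1: |4| − (3+3) = -2
row 2: |8| − (2+1) = 5
row 3: |5| − (2+2) = 1
minimum over rows = -2 → not strictly diagonally dominant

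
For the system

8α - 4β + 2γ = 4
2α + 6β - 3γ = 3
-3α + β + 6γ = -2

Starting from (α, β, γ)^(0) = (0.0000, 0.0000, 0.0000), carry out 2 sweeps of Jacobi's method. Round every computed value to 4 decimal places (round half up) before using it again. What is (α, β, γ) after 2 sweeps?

Iteration 1:
  α = (4 - (-4)·0.0000 - (2)·0.0000) / (8) = 0.5000
  β = (3 - (2)·0.0000 - (-3)·0.0000) / (6) = 0.5000
  γ = (-2 - (-3)·0.0000 - (1)·0.0000) / (6) = -0.3333
Iteration 2:
  α = (4 - (-4)·0.5000 - (2)·-0.3333) / (8) = 0.8333
  β = (3 - (2)·0.5000 - (-3)·-0.3333) / (6) = 0.1667
  γ = (-2 - (-3)·0.5000 - (1)·0.5000) / (6) = -0.1667

(0.8333, 0.1667, -0.1667)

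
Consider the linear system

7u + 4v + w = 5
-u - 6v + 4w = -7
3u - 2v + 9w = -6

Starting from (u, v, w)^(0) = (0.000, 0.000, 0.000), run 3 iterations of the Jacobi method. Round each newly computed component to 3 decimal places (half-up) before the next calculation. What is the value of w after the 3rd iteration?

-0.580

Iteration 1:
  u = (5 - (4)·0.000 - (1)·0.000) / (7) = 0.714
  v = (-7 - (-1)·0.000 - (4)·0.000) / (-6) = 1.167
  w = (-6 - (3)·0.000 - (-2)·0.000) / (9) = -0.667
Iteration 2:
  u = (5 - (4)·1.167 - (1)·-0.667) / (7) = 0.143
  v = (-7 - (-1)·0.714 - (4)·-0.667) / (-6) = 0.603
  w = (-6 - (3)·0.714 - (-2)·1.167) / (9) = -0.645
Iteration 3:
  u = (5 - (4)·0.603 - (1)·-0.645) / (7) = 0.462
  v = (-7 - (-1)·0.143 - (4)·-0.645) / (-6) = 0.713
  w = (-6 - (3)·0.143 - (-2)·0.603) / (9) = -0.580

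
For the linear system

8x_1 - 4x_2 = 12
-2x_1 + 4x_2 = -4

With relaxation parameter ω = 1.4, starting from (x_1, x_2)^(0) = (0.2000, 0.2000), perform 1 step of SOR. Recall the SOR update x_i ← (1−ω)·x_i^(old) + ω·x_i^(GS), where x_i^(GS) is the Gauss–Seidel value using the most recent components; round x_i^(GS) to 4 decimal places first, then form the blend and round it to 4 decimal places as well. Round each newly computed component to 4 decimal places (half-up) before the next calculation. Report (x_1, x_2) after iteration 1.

Iteration 1:
  x_1: GS value = (12 - (-4)·0.2000) / (8) = 1.6000;  x_1 ← (1−ω)·0.2000 + ω·1.6000 = 2.1600
  x_2: GS value = (-4 - (-2)·2.1600) / (4) = 0.0800;  x_2 ← (1−ω)·0.2000 + ω·0.0800 = 0.0320

(2.1600, 0.0320)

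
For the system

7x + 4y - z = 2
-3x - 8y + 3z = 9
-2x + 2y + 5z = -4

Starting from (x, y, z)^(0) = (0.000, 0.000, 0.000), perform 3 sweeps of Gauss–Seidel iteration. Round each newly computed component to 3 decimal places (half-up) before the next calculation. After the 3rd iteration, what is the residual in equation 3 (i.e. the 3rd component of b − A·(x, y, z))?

0.000

Iteration 1:
  x = (2 - (4)·0.000 - (-1)·0.000) / (7) = 0.286
  y = (9 - (-3)·0.286 - (3)·0.000) / (-8) = -1.232
  z = (-4 - (-2)·0.286 - (2)·-1.232) / (5) = -0.193
Iteration 2:
  x = (2 - (4)·-1.232 - (-1)·-0.193) / (7) = 0.962
  y = (9 - (-3)·0.962 - (3)·-0.193) / (-8) = -1.558
  z = (-4 - (-2)·0.962 - (2)·-1.558) / (5) = 0.208
Iteration 3:
  x = (2 - (4)·-1.558 - (-1)·0.208) / (7) = 1.206
  y = (9 - (-3)·1.206 - (3)·0.208) / (-8) = -1.499
  z = (-4 - (-2)·1.206 - (2)·-1.499) / (5) = 0.282
Residual b − A·x = (-0.164, -0.220, 0.000)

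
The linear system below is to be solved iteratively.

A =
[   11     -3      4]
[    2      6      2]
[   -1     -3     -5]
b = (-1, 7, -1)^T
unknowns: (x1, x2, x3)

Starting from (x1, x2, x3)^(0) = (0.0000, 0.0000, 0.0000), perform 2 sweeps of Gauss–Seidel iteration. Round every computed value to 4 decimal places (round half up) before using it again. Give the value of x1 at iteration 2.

Iteration 1:
  x1 = (-1 - (-3)·0.0000 - (4)·0.0000) / (11) = -0.0909
  x2 = (7 - (2)·-0.0909 - (2)·0.0000) / (6) = 1.1970
  x3 = (-1 - (-1)·-0.0909 - (-3)·1.1970) / (-5) = -0.5000
Iteration 2:
  x1 = (-1 - (-3)·1.1970 - (4)·-0.5000) / (11) = 0.4174
  x2 = (7 - (2)·0.4174 - (2)·-0.5000) / (6) = 1.1942
  x3 = (-1 - (-1)·0.4174 - (-3)·1.1942) / (-5) = -0.6000

0.4174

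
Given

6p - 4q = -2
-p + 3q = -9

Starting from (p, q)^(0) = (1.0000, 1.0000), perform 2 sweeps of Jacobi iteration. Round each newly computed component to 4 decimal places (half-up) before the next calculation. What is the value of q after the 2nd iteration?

-2.8889

Iteration 1:
  p = (-2 - (-4)·1.0000) / (6) = 0.3333
  q = (-9 - (-1)·1.0000) / (3) = -2.6667
Iteration 2:
  p = (-2 - (-4)·-2.6667) / (6) = -2.1111
  q = (-9 - (-1)·0.3333) / (3) = -2.8889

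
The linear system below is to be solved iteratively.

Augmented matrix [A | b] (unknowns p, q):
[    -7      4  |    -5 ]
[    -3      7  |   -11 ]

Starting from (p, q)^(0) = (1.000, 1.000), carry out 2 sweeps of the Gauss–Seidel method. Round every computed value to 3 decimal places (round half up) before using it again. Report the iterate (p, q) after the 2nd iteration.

(0.131, -1.515)

Iteration 1:
  p = (-5 - (4)·1.000) / (-7) = 1.286
  q = (-11 - (-3)·1.286) / (7) = -1.020
Iteration 2:
  p = (-5 - (4)·-1.020) / (-7) = 0.131
  q = (-11 - (-3)·0.131) / (7) = -1.515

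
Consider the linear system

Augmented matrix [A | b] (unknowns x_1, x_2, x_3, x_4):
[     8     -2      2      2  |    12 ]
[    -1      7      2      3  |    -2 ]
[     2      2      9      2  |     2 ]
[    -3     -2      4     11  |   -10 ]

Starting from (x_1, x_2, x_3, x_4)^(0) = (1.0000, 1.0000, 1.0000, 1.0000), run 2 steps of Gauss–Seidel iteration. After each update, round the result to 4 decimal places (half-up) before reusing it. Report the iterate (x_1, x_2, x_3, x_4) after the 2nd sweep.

(1.4892, 0.2469, -0.0118, -0.4538)

Iteration 1:
  x_1 = (12 - (-2)·1.0000 - (2)·1.0000 - (2)·1.0000) / (8) = 1.2500
  x_2 = (-2 - (-1)·1.2500 - (2)·1.0000 - (3)·1.0000) / (7) = -0.8214
  x_3 = (2 - (2)·1.2500 - (2)·-0.8214 - (2)·1.0000) / (9) = -0.0952
  x_4 = (-10 - (-3)·1.2500 - (-2)·-0.8214 - (4)·-0.0952) / (11) = -0.6829
Iteration 2:
  x_1 = (12 - (-2)·-0.8214 - (2)·-0.0952 - (2)·-0.6829) / (8) = 1.4892
  x_2 = (-2 - (-1)·1.4892 - (2)·-0.0952 - (3)·-0.6829) / (7) = 0.2469
  x_3 = (2 - (2)·1.4892 - (2)·0.2469 - (2)·-0.6829) / (9) = -0.0118
  x_4 = (-10 - (-3)·1.4892 - (-2)·0.2469 - (4)·-0.0118) / (11) = -0.4538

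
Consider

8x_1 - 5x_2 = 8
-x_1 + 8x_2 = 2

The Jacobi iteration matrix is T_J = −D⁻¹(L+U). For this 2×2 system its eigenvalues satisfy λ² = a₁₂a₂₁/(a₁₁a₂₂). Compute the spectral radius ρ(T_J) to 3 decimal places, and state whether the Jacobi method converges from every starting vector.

0.280

a₁₂a₂₁/(a₁₁a₂₂) = (-5)·(-1) / ((8)·(8)) = 0.078125
ρ = √|0.078125| = √0.078125 = 0.280
ρ < 1, so Jacobi converges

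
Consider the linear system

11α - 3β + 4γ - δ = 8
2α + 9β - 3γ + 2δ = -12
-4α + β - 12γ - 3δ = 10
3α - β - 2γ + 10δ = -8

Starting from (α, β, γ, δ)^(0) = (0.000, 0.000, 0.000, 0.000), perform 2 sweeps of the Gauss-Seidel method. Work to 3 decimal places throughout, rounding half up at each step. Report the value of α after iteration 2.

Iteration 1:
  α = (8 - (-3)·0.000 - (4)·0.000 - (-1)·0.000) / (11) = 0.727
  β = (-12 - (2)·0.727 - (-3)·0.000 - (2)·0.000) / (9) = -1.495
  γ = (10 - (-4)·0.727 - (1)·-1.495 - (-3)·0.000) / (-12) = -1.200
  δ = (-8 - (3)·0.727 - (-1)·-1.495 - (-2)·-1.200) / (10) = -1.408
Iteration 2:
  α = (8 - (-3)·-1.495 - (4)·-1.200 - (-1)·-1.408) / (11) = 0.628
  β = (-12 - (2)·0.628 - (-3)·-1.200 - (2)·-1.408) / (9) = -1.560
  γ = (10 - (-4)·0.628 - (1)·-1.560 - (-3)·-1.408) / (-12) = -0.821
  δ = (-8 - (3)·0.628 - (-1)·-1.560 - (-2)·-0.821) / (10) = -1.309

0.628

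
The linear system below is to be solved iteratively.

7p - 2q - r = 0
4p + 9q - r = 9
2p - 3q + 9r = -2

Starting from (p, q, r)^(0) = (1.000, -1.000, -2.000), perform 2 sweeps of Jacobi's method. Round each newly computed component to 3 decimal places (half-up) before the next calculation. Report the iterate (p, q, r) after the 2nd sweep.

Iteration 1:
  p = (0 - (-2)·-1.000 - (-1)·-2.000) / (7) = -0.571
  q = (9 - (4)·1.000 - (-1)·-2.000) / (9) = 0.333
  r = (-2 - (2)·1.000 - (-3)·-1.000) / (9) = -0.778
Iteration 2:
  p = (0 - (-2)·0.333 - (-1)·-0.778) / (7) = -0.016
  q = (9 - (4)·-0.571 - (-1)·-0.778) / (9) = 1.167
  r = (-2 - (2)·-0.571 - (-3)·0.333) / (9) = 0.016

(-0.016, 1.167, 0.016)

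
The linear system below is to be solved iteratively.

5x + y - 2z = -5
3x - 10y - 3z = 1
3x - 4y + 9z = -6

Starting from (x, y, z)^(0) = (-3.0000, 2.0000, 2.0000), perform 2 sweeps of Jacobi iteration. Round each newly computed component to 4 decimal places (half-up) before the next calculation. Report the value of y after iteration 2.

Iteration 1:
  x = (-5 - (1)·2.0000 - (-2)·2.0000) / (5) = -0.6000
  y = (1 - (3)·-3.0000 - (-3)·2.0000) / (-10) = -1.6000
  z = (-6 - (3)·-3.0000 - (-4)·2.0000) / (9) = 1.2222
Iteration 2:
  x = (-5 - (1)·-1.6000 - (-2)·1.2222) / (5) = -0.1911
  y = (1 - (3)·-0.6000 - (-3)·1.2222) / (-10) = -0.6467
  z = (-6 - (3)·-0.6000 - (-4)·-1.6000) / (9) = -1.1778

-0.6467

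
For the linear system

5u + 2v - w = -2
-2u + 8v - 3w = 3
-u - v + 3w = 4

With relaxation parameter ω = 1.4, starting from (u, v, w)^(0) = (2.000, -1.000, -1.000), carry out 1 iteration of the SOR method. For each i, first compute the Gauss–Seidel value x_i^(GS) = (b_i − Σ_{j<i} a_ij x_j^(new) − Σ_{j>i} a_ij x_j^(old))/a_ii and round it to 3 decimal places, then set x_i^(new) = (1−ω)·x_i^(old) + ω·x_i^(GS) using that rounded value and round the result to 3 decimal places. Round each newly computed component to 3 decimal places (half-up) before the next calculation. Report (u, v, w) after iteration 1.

Iteration 1:
  u: GS value = (-2 - (2)·-1.000 - (-1)·-1.000) / (5) = -0.200;  u ← (1−ω)·2.000 + ω·-0.200 = -1.080
  v: GS value = (3 - (-2)·-1.080 - (-3)·-1.000) / (8) = -0.270;  v ← (1−ω)·-1.000 + ω·-0.270 = 0.022
  w: GS value = (4 - (-1)·-1.080 - (-1)·0.022) / (3) = 0.981;  w ← (1−ω)·-1.000 + ω·0.981 = 1.773

(-1.080, 0.022, 1.773)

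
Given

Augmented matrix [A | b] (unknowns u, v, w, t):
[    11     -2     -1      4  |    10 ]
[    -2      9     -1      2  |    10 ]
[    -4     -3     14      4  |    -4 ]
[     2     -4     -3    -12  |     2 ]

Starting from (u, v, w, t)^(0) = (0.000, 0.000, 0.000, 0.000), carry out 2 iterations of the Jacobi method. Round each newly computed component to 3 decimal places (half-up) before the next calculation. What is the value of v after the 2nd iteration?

Iteration 1:
  u = (10 - (-2)·0.000 - (-1)·0.000 - (4)·0.000) / (11) = 0.909
  v = (10 - (-2)·0.000 - (-1)·0.000 - (2)·0.000) / (9) = 1.111
  w = (-4 - (-4)·0.000 - (-3)·0.000 - (4)·0.000) / (14) = -0.286
  t = (2 - (2)·0.000 - (-4)·0.000 - (-3)·0.000) / (-12) = -0.167
Iteration 2:
  u = (10 - (-2)·1.111 - (-1)·-0.286 - (4)·-0.167) / (11) = 1.146
  v = (10 - (-2)·0.909 - (-1)·-0.286 - (2)·-0.167) / (9) = 1.318
  w = (-4 - (-4)·0.909 - (-3)·1.111 - (4)·-0.167) / (14) = 0.260
  t = (2 - (2)·0.909 - (-4)·1.111 - (-3)·-0.286) / (-12) = -0.314

1.318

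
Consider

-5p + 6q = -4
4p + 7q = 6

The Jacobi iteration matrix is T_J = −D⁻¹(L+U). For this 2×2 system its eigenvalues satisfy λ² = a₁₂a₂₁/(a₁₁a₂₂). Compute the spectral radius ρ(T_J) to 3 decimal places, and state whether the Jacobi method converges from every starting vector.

a₁₂a₂₁/(a₁₁a₂₂) = (6)·(4) / ((-5)·(7)) = -0.685714
ρ = √|-0.685714| = √0.685714 = 0.828
ρ < 1, so Jacobi converges

0.828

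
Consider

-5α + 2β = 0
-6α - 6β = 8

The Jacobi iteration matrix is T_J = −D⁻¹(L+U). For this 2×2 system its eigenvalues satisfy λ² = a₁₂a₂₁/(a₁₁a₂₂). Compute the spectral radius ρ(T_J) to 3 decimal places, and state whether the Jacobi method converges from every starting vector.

0.632

a₁₂a₂₁/(a₁₁a₂₂) = (2)·(-6) / ((-5)·(-6)) = -0.400000
ρ = √|-0.400000| = √0.400000 = 0.632
ρ < 1, so Jacobi converges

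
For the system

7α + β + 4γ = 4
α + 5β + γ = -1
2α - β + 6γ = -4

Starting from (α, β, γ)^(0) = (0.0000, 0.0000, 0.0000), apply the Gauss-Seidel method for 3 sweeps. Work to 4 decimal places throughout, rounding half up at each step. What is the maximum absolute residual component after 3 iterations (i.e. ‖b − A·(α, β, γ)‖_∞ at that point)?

Iteration 1:
  α = (4 - (1)·0.0000 - (4)·0.0000) / (7) = 0.5714
  β = (-1 - (1)·0.5714 - (1)·0.0000) / (5) = -0.3143
  γ = (-4 - (2)·0.5714 - (-1)·-0.3143) / (6) = -0.9095
Iteration 2:
  α = (4 - (1)·-0.3143 - (4)·-0.9095) / (7) = 1.1360
  β = (-1 - (1)·1.1360 - (1)·-0.9095) / (5) = -0.2453
  γ = (-4 - (2)·1.1360 - (-1)·-0.2453) / (6) = -1.0862
Iteration 3:
  α = (4 - (1)·-0.2453 - (4)·-1.0862) / (7) = 1.2272
  β = (-1 - (1)·1.2272 - (1)·-1.0862) / (5) = -0.2282
  γ = (-4 - (2)·1.2272 - (-1)·-0.2282) / (6) = -1.1138
Residual b − A·x = (0.0930, 0.0276, 0.0002); ∞-norm = 0.0930

0.0930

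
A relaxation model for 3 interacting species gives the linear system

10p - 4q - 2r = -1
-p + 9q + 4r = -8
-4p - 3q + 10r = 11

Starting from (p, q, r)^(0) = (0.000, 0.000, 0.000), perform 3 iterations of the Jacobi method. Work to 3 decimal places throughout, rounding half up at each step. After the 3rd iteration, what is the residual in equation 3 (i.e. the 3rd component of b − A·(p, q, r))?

Iteration 1:
  p = (-1 - (-4)·0.000 - (-2)·0.000) / (10) = -0.100
  q = (-8 - (-1)·0.000 - (4)·0.000) / (9) = -0.889
  r = (11 - (-4)·0.000 - (-3)·0.000) / (10) = 1.100
Iteration 2:
  p = (-1 - (-4)·-0.889 - (-2)·1.100) / (10) = -0.236
  q = (-8 - (-1)·-0.100 - (4)·1.100) / (9) = -1.389
  r = (11 - (-4)·-0.100 - (-3)·-0.889) / (10) = 0.793
Iteration 3:
  p = (-1 - (-4)·-1.389 - (-2)·0.793) / (10) = -0.497
  q = (-8 - (-1)·-0.236 - (4)·0.793) / (9) = -1.268
  r = (11 - (-4)·-0.236 - (-3)·-1.389) / (10) = 0.589
Residual b − A·x = (0.076, 0.559, -0.682)

-0.682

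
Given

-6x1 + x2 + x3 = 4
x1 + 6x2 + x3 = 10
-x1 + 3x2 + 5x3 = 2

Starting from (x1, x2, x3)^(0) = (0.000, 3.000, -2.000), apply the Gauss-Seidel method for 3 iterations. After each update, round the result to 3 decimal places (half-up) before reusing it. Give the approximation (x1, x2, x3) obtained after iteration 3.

Iteration 1:
  x1 = (4 - (1)·3.000 - (1)·-2.000) / (-6) = -0.500
  x2 = (10 - (1)·-0.500 - (1)·-2.000) / (6) = 2.083
  x3 = (2 - (-1)·-0.500 - (3)·2.083) / (5) = -0.950
Iteration 2:
  x1 = (4 - (1)·2.083 - (1)·-0.950) / (-6) = -0.478
  x2 = (10 - (1)·-0.478 - (1)·-0.950) / (6) = 1.905
  x3 = (2 - (-1)·-0.478 - (3)·1.905) / (5) = -0.839
Iteration 3:
  x1 = (4 - (1)·1.905 - (1)·-0.839) / (-6) = -0.489
  x2 = (10 - (1)·-0.489 - (1)·-0.839) / (6) = 1.888
  x3 = (2 - (-1)·-0.489 - (3)·1.888) / (5) = -0.831

(-0.489, 1.888, -0.831)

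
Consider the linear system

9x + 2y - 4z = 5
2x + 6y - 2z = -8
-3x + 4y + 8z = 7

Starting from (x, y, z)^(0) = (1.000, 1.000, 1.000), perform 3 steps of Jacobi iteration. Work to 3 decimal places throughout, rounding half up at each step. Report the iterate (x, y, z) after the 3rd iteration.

(1.669, -1.117, 1.991)

Iteration 1:
  x = (5 - (2)·1.000 - (-4)·1.000) / (9) = 0.778
  y = (-8 - (2)·1.000 - (-2)·1.000) / (6) = -1.333
  z = (7 - (-3)·1.000 - (4)·1.000) / (8) = 0.750
Iteration 2:
  x = (5 - (2)·-1.333 - (-4)·0.750) / (9) = 1.185
  y = (-8 - (2)·0.778 - (-2)·0.750) / (6) = -1.343
  z = (7 - (-3)·0.778 - (4)·-1.333) / (8) = 1.833
Iteration 3:
  x = (5 - (2)·-1.343 - (-4)·1.833) / (9) = 1.669
  y = (-8 - (2)·1.185 - (-2)·1.833) / (6) = -1.117
  z = (7 - (-3)·1.185 - (4)·-1.343) / (8) = 1.991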